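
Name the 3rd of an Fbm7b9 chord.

A𝄫

Fbm7b9 is built on F♭; its 3rd is a minor 3rd above the root.
A third above F uses the letter A, and the minor 3rd above F♭ is A𝄫.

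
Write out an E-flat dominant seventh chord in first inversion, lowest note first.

G Bb Db Eb

E-flat dominant seventh = Eb–G–Bb–Db; first inversion → third (G) lowest.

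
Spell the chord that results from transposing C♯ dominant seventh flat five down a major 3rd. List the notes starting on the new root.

A  C#  Eb  G

C# down a major 3rd → A. New chord: A dominant seventh flat five.
Root: A
Major 3rd (3rd): C#
Diminished 5th (5th): Eb
Minor 7th (7th): G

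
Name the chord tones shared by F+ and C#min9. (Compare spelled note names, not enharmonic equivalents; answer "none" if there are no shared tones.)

C♯

F+ = F, A, C♯.
C#min9 = C♯, E, G♯, B, D♯.
Shared: C♯.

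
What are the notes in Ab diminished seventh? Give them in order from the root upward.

A-flat  C-flat  E-double-flat  G-double-flat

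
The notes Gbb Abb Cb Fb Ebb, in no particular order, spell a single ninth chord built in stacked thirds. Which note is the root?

Arranged so that each adjacent pair is a third by letter name: Fb – Abb – Cb – Ebb – Gbb.
The bottom of that stack, Fb, is the root (this is Fb minor seventh flat nine).

Fb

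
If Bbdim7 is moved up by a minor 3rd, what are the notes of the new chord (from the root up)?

Db  Fb  Abb  Cbb

Bb up a minor 3rd → Db. New chord: Db diminished seventh.
Db — root
Fb — minor 3rd
Abb — diminished 5th
Cbb — diminished 7th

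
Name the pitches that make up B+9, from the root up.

B – D♯ – F𝄪 – A – C♯

Root B, quality dominant ninth sharp five:
B — root
D♯ — major 3rd
F𝄪 — augmented 5th
A — minor 7th
C♯ — major 9th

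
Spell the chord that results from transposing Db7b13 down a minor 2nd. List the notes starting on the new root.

C – E – G – Bb – Ab

A minor 2nd down from Db is C, so the new chord is C dominant seventh flat thirteen.
root → C
3rd (major 3rd) → E
5th (perfect 5th) → G
7th (minor 7th) → Bb
13th (minor 13th) → Ab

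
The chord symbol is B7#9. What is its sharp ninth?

C##

B7#9 is built on B; its 9th is an augmented 9th above the root.
A second above B uses the letter C, and the augmented 9th above B is C##.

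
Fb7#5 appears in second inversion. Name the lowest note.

C

Fb7#5 = Fb–Ab–C–Ebb. Second inversion → fifth in the bass = C.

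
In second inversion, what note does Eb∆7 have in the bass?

B♭

Eb∆7 = E♭–G–B♭–D. Second inversion → fifth in the bass = B♭.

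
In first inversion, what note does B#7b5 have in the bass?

D##

B#7b5 = B#–D##–F#–A#. First inversion → third in the bass = D##.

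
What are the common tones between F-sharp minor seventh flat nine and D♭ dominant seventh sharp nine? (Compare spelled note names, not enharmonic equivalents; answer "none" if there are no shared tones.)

E

F-sharp minor seventh flat nine: F-sharp A C-sharp E G
D♭ dominant seventh sharp nine: D-flat F A-flat C-flat E
Common to both → E.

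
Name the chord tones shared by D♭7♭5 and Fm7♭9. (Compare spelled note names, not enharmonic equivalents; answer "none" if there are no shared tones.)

D♭7♭5: Db F Abb Cb
Fm7♭9: F Ab C Eb Gb
Common to both → F.

F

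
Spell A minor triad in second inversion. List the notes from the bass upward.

A minor triad = A–C–E; second inversion → fifth (E) lowest.

E  A  C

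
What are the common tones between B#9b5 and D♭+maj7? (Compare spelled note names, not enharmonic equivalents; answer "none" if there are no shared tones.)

none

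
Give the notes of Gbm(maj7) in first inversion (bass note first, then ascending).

B𝄫, D♭, F, G♭

In root position, Gbm(maj7) is G♭–B𝄫–D♭–F.
First inversion puts the third (B𝄫) in the bass.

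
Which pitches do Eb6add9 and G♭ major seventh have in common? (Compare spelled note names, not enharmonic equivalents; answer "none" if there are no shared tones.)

Eb6add9 = Eb, G, Bb, C, F.
G♭ major seventh = Gb, Bb, Db, F.
Shared: Bb, F.

Bb – F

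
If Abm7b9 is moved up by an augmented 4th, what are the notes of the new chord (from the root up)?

An augmented 4th up from Ab is D, so the new chord is D minor seventh flat nine.
root → D
3rd (minor 3rd) → F
5th (perfect 5th) → A
7th (minor 7th) → C
9th (minor 9th) → Eb

D  F  A  C  Eb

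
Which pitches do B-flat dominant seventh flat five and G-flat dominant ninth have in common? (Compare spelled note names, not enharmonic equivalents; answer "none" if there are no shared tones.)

B-flat dominant seventh flat five: B-flat D F-flat A-flat
G-flat dominant ninth: G-flat B-flat D-flat F-flat A-flat
Common to both → B-flat, F-flat, A-flat.

B-flat F-flat A-flat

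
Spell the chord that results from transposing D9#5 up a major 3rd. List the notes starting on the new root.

A major 3rd up from D is F♯, so the new chord is F♯ dominant ninth sharp five.
Root: F♯
Major 3rd (3rd): A♯
Augmented 5th (5th): C𝄪
Minor 7th (7th): E
Major 9th (9th): G♯

F♯ – A♯ – C𝄪 – E – G♯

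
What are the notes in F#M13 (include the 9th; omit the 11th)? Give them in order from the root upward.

F#, A#, C#, E#, G#, D#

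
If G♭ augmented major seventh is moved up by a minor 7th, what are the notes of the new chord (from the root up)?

F♭ – A♭ – C – E♭

G♭ up a minor 7th → F♭. New chord: F♭ augmented major seventh.
Root: F♭
Major 3rd (3rd): A♭
Augmented 5th (5th): C
Major 7th (7th): E♭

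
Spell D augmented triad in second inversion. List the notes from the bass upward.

D augmented triad = D–F#–A#; second inversion → fifth (A#) lowest.

A# – D – F#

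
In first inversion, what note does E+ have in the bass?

E+ in root position is E–G#–B#.
First inversion places the third in the bass, which is G#.

G#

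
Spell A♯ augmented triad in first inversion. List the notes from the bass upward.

C-double-sharp E-double-sharp A-sharp

A♯ augmented triad = A-sharp–C-double-sharp–E-double-sharp; first inversion → third (C-double-sharp) lowest.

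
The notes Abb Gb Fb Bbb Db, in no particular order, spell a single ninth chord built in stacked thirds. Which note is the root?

Arranged so that each adjacent pair is a third by letter name: Gb – Bbb – Db – Fb – Abb.
The bottom of that stack, Gb, is the root (this is Gb minor seventh flat nine).

Gb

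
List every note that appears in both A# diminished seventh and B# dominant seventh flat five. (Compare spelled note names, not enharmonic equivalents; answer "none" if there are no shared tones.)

A# diminished seventh: A-sharp C-sharp E G
B# dominant seventh flat five: B-sharp D-double-sharp F-sharp A-sharp
Common to both → A-sharp.

A-sharp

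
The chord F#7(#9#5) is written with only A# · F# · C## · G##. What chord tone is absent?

The full F#7(#9#5) chord is F#, A#, C##, E, G##.
Comparing with the voicing, the minor 7th (7th) — E — is absent.

E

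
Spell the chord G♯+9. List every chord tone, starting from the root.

Root G#, quality dominant ninth sharp five:
G# — root
B# — major 3rd
D## — augmented 5th
F# — minor 7th
A# — major 9th

G# – B# – D## – F# – A#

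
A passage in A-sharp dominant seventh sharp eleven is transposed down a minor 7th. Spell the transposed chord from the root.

Transposed root: A-sharp → B-sharp (minor 7th down). So we spell B-sharp dominant seventh sharp eleven:
- root: B-sharp
- major 3rd: D-double-sharp
- perfect 5th: F-double-sharp
- minor 7th: A-sharp
- augmented 11th: E-double-sharp

B-sharp D-double-sharp F-double-sharp A-sharp E-double-sharp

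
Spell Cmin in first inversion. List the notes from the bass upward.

Cmin = C–Eb–G; first inversion → third (Eb) lowest.

Eb – G – C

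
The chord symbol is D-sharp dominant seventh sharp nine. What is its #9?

Root of D-sharp dominant seventh sharp nine = D-sharp. The 9th is an augmented 9th: D-sharp up an augmented 9th → E-double-sharp.

E-double-sharp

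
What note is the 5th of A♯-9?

Root of A♯-9 = A♯. The 5th is a perfect 5th: A♯ up a perfect 5th → E♯.

E♯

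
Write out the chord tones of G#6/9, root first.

G#6/9: six-nine on G♯.
root → G♯
3rd (major 3rd) → B♯
5th (perfect 5th) → D♯
6th (major 6th) → E♯
9th (major 9th) → A♯

G♯ B♯ D♯ E♯ A♯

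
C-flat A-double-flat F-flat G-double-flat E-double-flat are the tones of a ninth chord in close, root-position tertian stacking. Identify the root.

F-flat

Stacking in thirds gives F-flat – A-double-flat – C-flat – E-double-flat – G-double-flat, so F-flat is the root — F-flat minor seventh flat nine.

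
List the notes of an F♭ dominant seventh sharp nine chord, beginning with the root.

F♭ dominant seventh sharp nine: dominant seventh sharp nine on Fb.
Fb — root
Ab — major 3rd
Cb — perfect 5th
Ebb — minor 7th
G — augmented 9th

Fb, Ab, Cb, Ebb, G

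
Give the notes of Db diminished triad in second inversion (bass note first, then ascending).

A𝄫, D♭, F♭

In root position, Db diminished triad is D♭–F♭–A𝄫.
Second inversion puts the fifth (A𝄫) in the bass.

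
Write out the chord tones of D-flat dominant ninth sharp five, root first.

D♭  F  A  C♭  E♭

Root D♭, quality dominant ninth sharp five:
root → D♭
3rd (major 3rd) → F
5th (augmented 5th) → A
7th (minor 7th) → C♭
9th (major 9th) → E♭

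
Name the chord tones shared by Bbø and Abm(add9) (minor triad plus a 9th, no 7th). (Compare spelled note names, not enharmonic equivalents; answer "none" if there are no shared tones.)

B♭, A♭

Bbø: B♭ D♭ F♭ A♭
Abm(add9): A♭ C♭ E♭ B♭
Common to both → B♭, A♭.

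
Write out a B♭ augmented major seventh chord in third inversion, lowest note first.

B♭ augmented major seventh = B-flat–D–F-sharp–A; third inversion → seventh (A) lowest.

A, B-flat, D, F-sharp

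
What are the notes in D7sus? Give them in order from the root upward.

D, G, A, C

Root D, quality dominant seventh suspended fourth:
- root: D
- perfect 4th: G
- perfect 5th: A
- minor 7th: C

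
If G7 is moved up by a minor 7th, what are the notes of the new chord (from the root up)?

F A C Eb

Transposed root: G → F (minor 7th up). So we spell F dominant seventh:
- root: F
- major 3rd: A
- perfect 5th: C
- minor 7th: Eb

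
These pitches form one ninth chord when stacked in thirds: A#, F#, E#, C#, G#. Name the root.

F#

Stacking in thirds gives F# – A# – C# – E# – G#, so F# is the root — F# major ninth.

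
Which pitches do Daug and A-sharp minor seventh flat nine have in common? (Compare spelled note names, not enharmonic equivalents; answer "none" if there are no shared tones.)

Daug = D, F#, A#.
A-sharp minor seventh flat nine = A#, C#, E#, G#, B.
Shared: A#.

A#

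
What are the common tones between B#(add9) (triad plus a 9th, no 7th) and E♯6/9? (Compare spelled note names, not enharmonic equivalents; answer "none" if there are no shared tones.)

B# F## C##

B#(add9): B# D## F## C##
E♯6/9: E# G## B# C## F##
Common to both → B#, F##, C##.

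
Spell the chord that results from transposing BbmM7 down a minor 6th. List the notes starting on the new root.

D F A C#

Transposed root: Bb → D (minor 6th down). So we spell D minor-major seventh:
root → D
3rd (minor 3rd) → F
5th (perfect 5th) → A
7th (major 7th) → C#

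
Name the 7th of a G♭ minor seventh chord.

Root of G♭ minor seventh = Gb. The 7th is a minor 7th: Gb up a minor 7th → Fb.

Fb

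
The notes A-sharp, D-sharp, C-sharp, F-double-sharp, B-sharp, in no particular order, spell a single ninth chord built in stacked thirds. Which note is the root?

B-sharp

Arranged so that each adjacent pair is a third by letter name: B-sharp – D-sharp – F-double-sharp – A-sharp – C-sharp.
The bottom of that stack, B-sharp, is the root (this is B-sharp minor seventh flat nine).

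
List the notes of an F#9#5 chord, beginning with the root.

F#, A#, C##, E, G#

F#9#5: dominant ninth sharp five on F#.
F# — root
A# — major 3rd
C## — augmented 5th
E — minor 7th
G# — major 9th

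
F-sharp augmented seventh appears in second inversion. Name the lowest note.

F-sharp augmented seventh = F#–A#–C##–E. Second inversion → fifth in the bass = C##.

C##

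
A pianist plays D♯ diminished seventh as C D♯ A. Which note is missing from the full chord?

F♯

The full D♯ diminished seventh chord is D♯, F♯, A, C.
Comparing with the voicing, the minor 3rd (3rd) — F♯ — is absent.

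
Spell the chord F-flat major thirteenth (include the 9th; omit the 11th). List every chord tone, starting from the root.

Fb Ab Cb Eb Gb Db

F-flat major thirteenth: major thirteenth on Fb.
- root: Fb
- major 3rd: Ab
- perfect 5th: Cb
- major 7th: Eb
- major 9th: Gb
- major 13th: Db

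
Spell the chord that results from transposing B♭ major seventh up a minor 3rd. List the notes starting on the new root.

D-flat – F – A-flat – C

Transposed root: B-flat → D-flat (minor 3rd up). So we spell D-flat major seventh:
D-flat — root
F — major 3rd
A-flat — perfect 5th
C — major 7th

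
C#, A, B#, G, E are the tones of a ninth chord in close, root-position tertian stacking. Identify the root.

A

Arranged so that each adjacent pair is a third by letter name: A – C# – E – G – B#.
The bottom of that stack, A, is the root (this is A dominant seventh sharp nine).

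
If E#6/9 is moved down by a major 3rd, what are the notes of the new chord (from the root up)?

E# down a major 3rd → C#. New chord: C# six-nine.
root → C#
3rd (major 3rd) → E#
5th (perfect 5th) → G#
6th (major 6th) → A#
9th (major 9th) → D#

C#, E#, G#, A#, D#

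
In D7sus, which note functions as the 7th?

C

D7sus is built on D; its 7th is a minor 7th above the root.
A seventh above D uses the letter C, and the minor 7th above D is C.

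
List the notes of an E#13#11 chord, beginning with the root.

E♯, G𝄪, B♯, D♯, F𝄪, A𝄪, C𝄪

Root E♯, quality dominant thirteenth sharp eleven:
- root: E♯
- major 3rd: G𝄪
- perfect 5th: B♯
- minor 7th: D♯
- major 9th: F𝄪
- augmented 11th: A𝄪
- major 13th: C𝄪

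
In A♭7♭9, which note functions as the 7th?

Gb

Root of A♭7♭9 = Ab. The 7th is a minor 7th: Ab up a minor 7th → Gb.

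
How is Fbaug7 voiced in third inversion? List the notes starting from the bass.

Ebb, Fb, Ab, C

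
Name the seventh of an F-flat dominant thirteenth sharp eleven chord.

Ebb

Root of F-flat dominant thirteenth sharp eleven = Fb. The 7th is a minor 7th: Fb up a minor 7th → Ebb.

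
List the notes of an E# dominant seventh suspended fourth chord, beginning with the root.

E# dominant seventh suspended fourth: dominant seventh suspended fourth on E-sharp.
root → E-sharp
4th (perfect 4th) → A-sharp
5th (perfect 5th) → B-sharp
7th (minor 7th) → D-sharp

E-sharp, A-sharp, B-sharp, D-sharp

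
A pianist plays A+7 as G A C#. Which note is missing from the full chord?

A+7 = A, C#, E#, G. The voicing lacks the 5th (augmented 5th), E#.

E#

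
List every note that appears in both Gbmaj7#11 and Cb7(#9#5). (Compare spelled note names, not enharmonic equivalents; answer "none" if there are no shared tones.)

Gbmaj7#11: Gb Bb Db F C
Cb7(#9#5): Cb Eb G Bbb D
Common to both → none.

none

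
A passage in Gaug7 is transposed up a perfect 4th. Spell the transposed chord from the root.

C, E, G♯, B♭

G up a perfect 4th → C. New chord: C augmented seventh.
- root: C
- major 3rd: E
- augmented 5th: G♯
- minor 7th: B♭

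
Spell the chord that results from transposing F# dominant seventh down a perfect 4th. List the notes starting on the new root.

Transposed root: F# → C# (perfect 4th down). So we spell C# dominant seventh:
root → C#
3rd (major 3rd) → E#
5th (perfect 5th) → G#
7th (minor 7th) → B

C#, E#, G#, B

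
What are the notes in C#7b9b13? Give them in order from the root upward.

C♯ E♯ G♯ B D A

C#7b9b13: dominant seventh flat nine flat thirteen on C♯.
Root: C♯
Major 3rd (3rd): E♯
Perfect 5th (5th): G♯
Minor 7th (7th): B
Minor 9th (9th): D
Minor 13th (13th): A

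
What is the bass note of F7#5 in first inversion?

A

F7#5 = F–A–C#–Eb. First inversion → third in the bass = A.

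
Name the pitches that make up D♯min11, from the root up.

D♯, F♯, A♯, C♯, E♯, G♯

D♯min11 is a minor eleventh built on D♯.
D♯ — root
F♯ — minor 3rd
A♯ — perfect 5th
C♯ — minor 7th
E♯ — major 9th
G♯ — perfect 11th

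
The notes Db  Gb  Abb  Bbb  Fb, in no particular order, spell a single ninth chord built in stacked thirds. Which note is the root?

Stacking in thirds gives Gb – Bbb – Db – Fb – Abb, so Gb is the root — Gb minor seventh flat nine.

Gb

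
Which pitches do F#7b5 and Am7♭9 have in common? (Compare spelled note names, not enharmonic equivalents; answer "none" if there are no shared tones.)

F#7b5 = F♯, A♯, C, E.
Am7♭9 = A, C, E, G, B♭.
Shared: C, E.

C – E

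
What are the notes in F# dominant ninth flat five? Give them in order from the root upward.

F# A# C E G#

F# dominant ninth flat five is a dominant ninth flat five built on F#.
Root: F#
Major 3rd (3rd): A#
Diminished 5th (5th): C
Minor 7th (7th): E
Major 9th (9th): G#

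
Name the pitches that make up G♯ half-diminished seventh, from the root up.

G-sharp B D F-sharp

Root G-sharp, quality half-diminished seventh:
Root: G-sharp
Minor 3rd (3rd): B
Diminished 5th (5th): D
Minor 7th (7th): F-sharp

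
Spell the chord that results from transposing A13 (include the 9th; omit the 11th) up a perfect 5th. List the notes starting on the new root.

E  G#  B  D  F#  C#

A perfect 5th up from A is E, so the new chord is E dominant thirteenth.
E — root
G# — major 3rd
B — perfect 5th
D — minor 7th
F# — major 9th
C# — major 13th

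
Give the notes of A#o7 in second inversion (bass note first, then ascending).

A#o7 = A♯–C♯–E–G; second inversion → fifth (E) lowest.

E – G – A♯ – C♯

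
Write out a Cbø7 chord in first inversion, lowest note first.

In root position, Cbø7 is Cb–Ebb–Gbb–Bbb.
First inversion puts the third (Ebb) in the bass.

Ebb, Gbb, Bbb, Cb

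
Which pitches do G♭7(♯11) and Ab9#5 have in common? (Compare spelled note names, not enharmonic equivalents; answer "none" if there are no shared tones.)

Gb, Bb, C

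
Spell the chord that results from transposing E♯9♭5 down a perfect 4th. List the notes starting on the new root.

E# down a perfect 4th → B#. New chord: B# dominant ninth flat five.
root → B#
3rd (major 3rd) → D##
5th (diminished 5th) → F#
7th (minor 7th) → A#
9th (major 9th) → C##

B#, D##, F#, A#, C##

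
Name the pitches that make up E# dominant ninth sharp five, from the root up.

E-sharp, G-double-sharp, B-double-sharp, D-sharp, F-double-sharp

Root E-sharp, quality dominant ninth sharp five:
- root: E-sharp
- major 3rd: G-double-sharp
- augmented 5th: B-double-sharp
- minor 7th: D-sharp
- major 9th: F-double-sharp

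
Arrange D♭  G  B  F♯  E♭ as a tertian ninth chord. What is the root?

E♭

Stacking in thirds gives E♭ – G – B – D♭ – F♯, so E♭ is the root — E♭ dominant seventh sharp nine sharp five.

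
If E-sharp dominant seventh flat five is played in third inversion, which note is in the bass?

E-sharp dominant seventh flat five in root position is E-sharp–G-double-sharp–B–D-sharp.
Third inversion places the seventh in the bass, which is D-sharp.

D-sharp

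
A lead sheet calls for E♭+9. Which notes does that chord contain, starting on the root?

E♭+9: dominant ninth sharp five on E♭.
root → E♭
3rd (major 3rd) → G
5th (augmented 5th) → B
7th (minor 7th) → D♭
9th (major 9th) → F

E♭ G B D♭ F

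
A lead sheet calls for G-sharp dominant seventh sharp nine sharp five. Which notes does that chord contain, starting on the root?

G#, B#, D##, F#, A##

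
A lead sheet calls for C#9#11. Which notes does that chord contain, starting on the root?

C#, E#, G#, B, D#, F##

C#9#11: dominant ninth sharp eleven on C#.
- root: C#
- major 3rd: E#
- perfect 5th: G#
- minor 7th: B
- major 9th: D#
- augmented 11th: F##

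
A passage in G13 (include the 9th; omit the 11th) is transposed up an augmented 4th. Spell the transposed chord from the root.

C♯, E♯, G♯, B, D♯, A♯

Transposed root: G → C♯ (augmented 4th up). So we spell C♯ dominant thirteenth:
Root: C♯
Major 3rd (3rd): E♯
Perfect 5th (5th): G♯
Minor 7th (7th): B
Major 9th (9th): D♯
Major 13th (13th): A♯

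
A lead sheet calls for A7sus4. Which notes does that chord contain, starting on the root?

A – D – E – G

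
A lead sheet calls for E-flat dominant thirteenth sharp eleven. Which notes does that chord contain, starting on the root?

Eb  G  Bb  Db  F  A  C

E-flat dominant thirteenth sharp eleven: dominant thirteenth sharp eleven on Eb.
- root: Eb
- major 3rd: G
- perfect 5th: Bb
- minor 7th: Db
- major 9th: F
- augmented 11th: A
- major 13th: C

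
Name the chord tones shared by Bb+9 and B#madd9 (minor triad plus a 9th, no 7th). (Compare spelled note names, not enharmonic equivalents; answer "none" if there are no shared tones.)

none

Bb+9 = Bb, D, F#, Ab, C.
B#madd9 = B#, D#, F##, C##.
Shared: none.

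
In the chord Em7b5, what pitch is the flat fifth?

B♭

Root of Em7b5 = E. The 5th is a diminished 5th: E up a diminished 5th → B♭.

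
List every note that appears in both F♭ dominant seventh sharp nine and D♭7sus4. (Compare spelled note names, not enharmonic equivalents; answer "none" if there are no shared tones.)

F♭ dominant seventh sharp nine = Fb, Ab, Cb, Ebb, G.
D♭7sus4 = Db, Gb, Ab, Cb.
Shared: Ab, Cb.

Ab – Cb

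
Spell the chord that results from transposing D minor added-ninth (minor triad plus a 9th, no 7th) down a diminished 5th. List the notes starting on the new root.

A diminished 5th down from D is G#, so the new chord is G# minor added-ninth.
Root: G#
Minor 3rd (3rd): B
Perfect 5th (5th): D#
Major 9th (9th): A#

G#, B, D#, A#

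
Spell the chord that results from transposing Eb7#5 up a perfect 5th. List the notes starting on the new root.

Transposed root: Eb → Bb (perfect 5th up). So we spell Bb augmented seventh:
Root: Bb
Major 3rd (3rd): D
Augmented 5th (5th): F#
Minor 7th (7th): Ab

Bb D F# Ab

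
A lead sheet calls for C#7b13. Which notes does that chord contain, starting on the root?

C#7b13 is a dominant seventh flat thirteen built on C#.
Root: C#
Major 3rd (3rd): E#
Perfect 5th (5th): G#
Minor 7th (7th): B
Minor 13th (13th): A

C#, E#, G#, B, A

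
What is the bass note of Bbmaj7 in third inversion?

A

Bbmaj7 in root position is Bb–D–F–A.
Third inversion places the seventh in the bass, which is A.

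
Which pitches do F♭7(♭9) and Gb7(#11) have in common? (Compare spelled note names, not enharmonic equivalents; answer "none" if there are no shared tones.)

Fb

F♭7(♭9): Fb Ab Cb Ebb Gbb
Gb7(#11): Gb Bb Db Fb C
Common to both → Fb.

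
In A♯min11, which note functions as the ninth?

B#

A♯min11 is built on A#; its 9th is a major 9th above the root.
A second above A uses the letter B, and the major 9th above A# is B#.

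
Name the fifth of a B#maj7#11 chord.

Root of B#maj7#11 = B#. The 5th is a perfect 5th: B# up a perfect 5th → F##.

F##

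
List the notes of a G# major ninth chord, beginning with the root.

G# B# D# F## A#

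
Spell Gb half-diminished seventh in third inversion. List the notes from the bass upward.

Fb, Gb, Bbb, Dbb

In root position, Gb half-diminished seventh is Gb–Bbb–Dbb–Fb.
Third inversion puts the seventh (Fb) in the bass.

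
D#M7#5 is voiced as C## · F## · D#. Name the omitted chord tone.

The full D#M7#5 chord is D#, F##, A##, C##.
Comparing with the voicing, the augmented 5th (5th) — A## — is absent.

A##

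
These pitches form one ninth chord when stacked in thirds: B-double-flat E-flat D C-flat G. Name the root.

C-flat

Arranged so that each adjacent pair is a third by letter name: C-flat – E-flat – G – B-double-flat – D.
The bottom of that stack, C-flat, is the root (this is C-flat dominant seventh sharp nine sharp five).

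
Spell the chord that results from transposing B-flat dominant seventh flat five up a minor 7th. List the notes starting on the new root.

A-flat C E-double-flat G-flat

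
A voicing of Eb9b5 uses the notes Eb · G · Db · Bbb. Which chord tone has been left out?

F

The full Eb9b5 chord is Eb, G, Bbb, Db, F.
Comparing with the voicing, the major 9th (9th) — F — is absent.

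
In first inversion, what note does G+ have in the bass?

B

G+ in root position is G–B–D#.
First inversion places the third in the bass, which is B.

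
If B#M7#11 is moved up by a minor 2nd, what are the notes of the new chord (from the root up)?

Transposed root: B# → C# (minor 2nd up). So we spell C# major seventh sharp eleven:
C# — root
E# — major 3rd
G# — perfect 5th
B# — major 7th
F## — augmented 11th

C# – E# – G# – B# – F##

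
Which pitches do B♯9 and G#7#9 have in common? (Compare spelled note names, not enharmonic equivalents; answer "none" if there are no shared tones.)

B#

B♯9 = B#, D##, F##, A#, C##.
G#7#9 = G#, B#, D#, F#, A##.
Shared: B#.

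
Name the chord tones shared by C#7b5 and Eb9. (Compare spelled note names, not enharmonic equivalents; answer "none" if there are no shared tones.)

G

C#7b5 = C#, E#, G, B.
Eb9 = Eb, G, Bb, Db, F.
Shared: G.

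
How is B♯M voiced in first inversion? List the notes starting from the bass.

D𝄪 – F𝄪 – B♯

In root position, B♯M is B♯–D𝄪–F𝄪.
First inversion puts the third (D𝄪) in the bass.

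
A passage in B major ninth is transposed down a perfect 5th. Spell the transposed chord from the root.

E, G#, B, D#, F#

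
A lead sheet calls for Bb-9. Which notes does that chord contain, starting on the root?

Bb – Db – F – Ab – C

Bb-9: minor ninth on Bb.
Bb — root
Db — minor 3rd
F — perfect 5th
Ab — minor 7th
C — major 9th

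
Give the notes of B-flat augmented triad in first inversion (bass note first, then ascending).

In root position, B-flat augmented triad is Bb–D–F#.
First inversion puts the third (D) in the bass.

D – F# – Bb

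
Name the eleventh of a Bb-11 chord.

Root of Bb-11 = Bb. The 11th is a perfect 11th: Bb up a perfect 11th → Eb.

Eb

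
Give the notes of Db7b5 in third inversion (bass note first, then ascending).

In root position, Db7b5 is Db–F–Abb–Cb.
Third inversion puts the seventh (Cb) in the bass.

Cb, Db, F, Abb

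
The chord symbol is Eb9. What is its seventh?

Db

Root of Eb9 = Eb. The 7th is a minor 7th: Eb up a minor 7th → Db.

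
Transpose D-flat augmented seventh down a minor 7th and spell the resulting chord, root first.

Eb – G – B – Db

Transposed root: Db → Eb (minor 7th down). So we spell Eb augmented seventh:
- root: Eb
- major 3rd: G
- augmented 5th: B
- minor 7th: Db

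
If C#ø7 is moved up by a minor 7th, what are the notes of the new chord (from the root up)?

B, D, F, A

Transposed root: C# → B (minor 7th up). So we spell B half-diminished seventh:
Root: B
Minor 3rd (3rd): D
Diminished 5th (5th): F
Minor 7th (7th): A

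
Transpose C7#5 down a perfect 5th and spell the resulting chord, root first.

F – A – C# – Eb

Transposed root: C → F (perfect 5th down). So we spell F augmented seventh:
- root: F
- major 3rd: A
- augmented 5th: C#
- minor 7th: Eb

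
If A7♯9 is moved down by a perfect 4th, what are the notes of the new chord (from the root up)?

E  G♯  B  D  F𝄪

A down a perfect 4th → E. New chord: E dominant seventh sharp nine.
E — root
G♯ — major 3rd
B — perfect 5th
D — minor 7th
F𝄪 — augmented 9th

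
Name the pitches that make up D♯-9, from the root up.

D♯-9 is a minor ninth built on D#.
root → D#
3rd (minor 3rd) → F#
5th (perfect 5th) → A#
7th (minor 7th) → C#
9th (major 9th) → E#

D#, F#, A#, C#, E#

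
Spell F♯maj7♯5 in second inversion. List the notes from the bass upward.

C##, E#, F#, A#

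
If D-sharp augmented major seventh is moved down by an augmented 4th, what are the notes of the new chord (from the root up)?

A – C-sharp – E-sharp – G-sharp

An augmented 4th down from D-sharp is A, so the new chord is A augmented major seventh.
root → A
3rd (major 3rd) → C-sharp
5th (augmented 5th) → E-sharp
7th (major 7th) → G-sharp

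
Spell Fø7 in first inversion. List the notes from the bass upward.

Fø7 = F–Ab–Cb–Eb; first inversion → third (Ab) lowest.

Ab, Cb, Eb, F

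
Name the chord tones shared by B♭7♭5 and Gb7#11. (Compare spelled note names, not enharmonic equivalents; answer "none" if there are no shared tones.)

B♭  F♭

B♭7♭5: B♭ D F♭ A♭
Gb7#11: G♭ B♭ D♭ F♭ C
Common to both → B♭, F♭.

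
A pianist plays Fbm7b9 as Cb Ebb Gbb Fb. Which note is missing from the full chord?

Fbm7b9 = Fb, Abb, Cb, Ebb, Gbb. The voicing lacks the 3rd (minor 3rd), Abb.

Abb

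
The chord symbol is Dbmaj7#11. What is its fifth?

Dbmaj7#11 is built on Db; its 5th is a perfect 5th above the root.
A fifth above D uses the letter A, and the perfect 5th above Db is Ab.

Ab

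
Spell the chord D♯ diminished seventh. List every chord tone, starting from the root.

D-sharp – F-sharp – A – C

Root D-sharp, quality diminished seventh:
Root: D-sharp
Minor 3rd (3rd): F-sharp
Diminished 5th (5th): A
Diminished 7th (7th): C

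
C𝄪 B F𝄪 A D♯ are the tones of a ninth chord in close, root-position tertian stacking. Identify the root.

B

Stacking in thirds gives B – D♯ – F𝄪 – A – C𝄪, so B is the root — B dominant seventh sharp nine sharp five.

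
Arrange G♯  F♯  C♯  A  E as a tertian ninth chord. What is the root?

F♯

Arranged so that each adjacent pair is a third by letter name: F♯ – A – C♯ – E – G♯.
The bottom of that stack, F♯, is the root (this is F♯ minor ninth).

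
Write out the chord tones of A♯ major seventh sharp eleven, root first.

A♯ major seventh sharp eleven is a major seventh sharp eleven built on A#.
root → A#
3rd (major 3rd) → C##
5th (perfect 5th) → E#
7th (major 7th) → G##
11th (augmented 11th) → D##

A#, C##, E#, G##, D##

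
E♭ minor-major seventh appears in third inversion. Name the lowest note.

E♭ minor-major seventh = Eb–Gb–Bb–D. Third inversion → seventh in the bass = D.

D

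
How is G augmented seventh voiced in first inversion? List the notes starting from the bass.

In root position, G augmented seventh is G–B–D#–F.
First inversion puts the third (B) in the bass.

B  D#  F  G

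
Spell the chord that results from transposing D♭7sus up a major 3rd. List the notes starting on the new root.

Transposed root: D♭ → F (major 3rd up). So we spell F dominant seventh suspended fourth:
- root: F
- perfect 4th: B♭
- perfect 5th: C
- minor 7th: E♭

F, B♭, C, E♭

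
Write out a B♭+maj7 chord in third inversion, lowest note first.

A  Bb  D  F#

In root position, B♭+maj7 is Bb–D–F#–A.
Third inversion puts the seventh (A) in the bass.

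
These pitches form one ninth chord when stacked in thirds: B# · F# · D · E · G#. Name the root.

Arranged so that each adjacent pair is a third by letter name: E – G# – B# – D – F#.
The bottom of that stack, E, is the root (this is E dominant ninth sharp five).

E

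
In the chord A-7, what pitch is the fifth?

E

A-7 is built on A; its 5th is a perfect 5th above the root.
A fifth above A uses the letter E, and the perfect 5th above A is E.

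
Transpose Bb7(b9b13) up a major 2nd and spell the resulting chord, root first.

C E G Bb Db Ab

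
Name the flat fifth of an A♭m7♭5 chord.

E𝄫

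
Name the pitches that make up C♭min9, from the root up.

C♭min9 is a minor ninth built on Cb.
Root: Cb
Minor 3rd (3rd): Ebb
Perfect 5th (5th): Gb
Minor 7th (7th): Bbb
Major 9th (9th): Db

Cb  Ebb  Gb  Bbb  Db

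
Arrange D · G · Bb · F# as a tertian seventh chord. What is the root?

G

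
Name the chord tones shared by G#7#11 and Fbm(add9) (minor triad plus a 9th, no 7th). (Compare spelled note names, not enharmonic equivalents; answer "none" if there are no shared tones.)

G#7#11 = G#, B#, D#, F#, C##.
Fbm(add9) = Fb, Abb, Cb, Gb.
Shared: none.

none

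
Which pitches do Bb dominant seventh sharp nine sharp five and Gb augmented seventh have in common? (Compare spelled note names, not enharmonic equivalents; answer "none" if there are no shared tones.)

B-flat D

Bb dominant seventh sharp nine sharp five = B-flat, D, F-sharp, A-flat, C-sharp.
Gb augmented seventh = G-flat, B-flat, D, F-flat.
Shared: B-flat, D.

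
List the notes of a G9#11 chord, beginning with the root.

G, B, D, F, A, C#

Root G, quality dominant ninth sharp eleven:
- root: G
- major 3rd: B
- perfect 5th: D
- minor 7th: F
- major 9th: A
- augmented 11th: C#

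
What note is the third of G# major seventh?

G# major seventh is built on G#; its 3rd is a major 3rd above the root.
A third above G uses the letter B, and the major 3rd above G# is B#.

B#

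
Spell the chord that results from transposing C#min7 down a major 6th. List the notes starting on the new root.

A major 6th down from C# is E, so the new chord is E minor seventh.
Root: E
Minor 3rd (3rd): G
Perfect 5th (5th): B
Minor 7th (7th): D

E, G, B, D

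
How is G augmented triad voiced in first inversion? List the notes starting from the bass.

B, D#, G

G augmented triad = G–B–D#; first inversion → third (B) lowest.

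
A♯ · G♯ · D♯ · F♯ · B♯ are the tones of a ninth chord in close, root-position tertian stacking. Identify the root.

G♯

Stacking in thirds gives G♯ – B♯ – D♯ – F♯ – A♯, so G♯ is the root — G♯ dominant ninth.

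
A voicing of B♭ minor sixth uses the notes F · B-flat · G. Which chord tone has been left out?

D-flat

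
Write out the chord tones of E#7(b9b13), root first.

E#7(b9b13): dominant seventh flat nine flat thirteen on E♯.
- root: E♯
- major 3rd: G𝄪
- perfect 5th: B♯
- minor 7th: D♯
- minor 9th: F♯
- minor 13th: C♯

E♯  G𝄪  B♯  D♯  F♯  C♯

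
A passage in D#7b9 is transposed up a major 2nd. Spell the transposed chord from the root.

E♯  G𝄪  B♯  D♯  F♯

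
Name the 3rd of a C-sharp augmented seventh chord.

E-sharp

Root of C-sharp augmented seventh = C-sharp. The 3rd is a major 3rd: C-sharp up a major 3rd → E-sharp.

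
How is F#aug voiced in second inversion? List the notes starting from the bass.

C##, F#, A#

In root position, F#aug is F#–A#–C##.
Second inversion puts the fifth (C##) in the bass.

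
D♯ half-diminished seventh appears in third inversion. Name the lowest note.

C-sharp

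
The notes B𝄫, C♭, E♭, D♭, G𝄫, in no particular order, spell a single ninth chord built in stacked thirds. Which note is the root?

C♭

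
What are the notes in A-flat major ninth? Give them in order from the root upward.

A-flat major ninth is a major ninth built on Ab.
- root: Ab
- major 3rd: C
- perfect 5th: Eb
- major 7th: G
- major 9th: Bb

Ab, C, Eb, G, Bb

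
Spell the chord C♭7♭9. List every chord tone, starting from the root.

C♭, E♭, G♭, B𝄫, D𝄫

Root C♭, quality dominant seventh flat nine:
Root: C♭
Major 3rd (3rd): E♭
Perfect 5th (5th): G♭
Minor 7th (7th): B𝄫
Minor 9th (9th): D𝄫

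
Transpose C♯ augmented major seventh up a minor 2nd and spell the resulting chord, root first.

D – F# – A# – C#

A minor 2nd up from C# is D, so the new chord is D augmented major seventh.
Root: D
Major 3rd (3rd): F#
Augmented 5th (5th): A#
Major 7th (7th): C#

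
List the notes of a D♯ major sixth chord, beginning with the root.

D# F## A# B#

Root D#, quality major sixth:
Root: D#
Major 3rd (3rd): F##
Perfect 5th (5th): A#
Major 6th (6th): B#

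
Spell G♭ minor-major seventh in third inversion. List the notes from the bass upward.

In root position, G♭ minor-major seventh is Gb–Bbb–Db–F.
Third inversion puts the seventh (F) in the bass.

F Gb Bbb Db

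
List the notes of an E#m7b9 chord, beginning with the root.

E#m7b9 is a minor seventh flat nine built on E#.
E# — root
G# — minor 3rd
B# — perfect 5th
D# — minor 7th
F# — minor 9th

E#, G#, B#, D#, F#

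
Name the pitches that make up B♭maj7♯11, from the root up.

Bb, D, F, A, E

Root Bb, quality major seventh sharp eleven:
Root: Bb
Major 3rd (3rd): D
Perfect 5th (5th): F
Major 7th (7th): A
Augmented 11th (11th): E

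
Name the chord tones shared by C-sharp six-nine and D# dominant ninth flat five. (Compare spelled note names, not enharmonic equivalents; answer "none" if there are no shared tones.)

C-sharp six-nine: C-sharp E-sharp G-sharp A-sharp D-sharp
D# dominant ninth flat five: D-sharp F-double-sharp A C-sharp E-sharp
Common to both → C-sharp, E-sharp, D-sharp.

C-sharp – E-sharp – D-sharp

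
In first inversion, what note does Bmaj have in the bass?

Bmaj in root position is B–D#–F#.
First inversion places the third in the bass, which is D#.

D#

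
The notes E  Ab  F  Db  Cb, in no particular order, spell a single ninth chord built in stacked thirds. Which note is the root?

Stacking in thirds gives Db – F – Ab – Cb – E, so Db is the root — Db dominant seventh sharp nine.

Db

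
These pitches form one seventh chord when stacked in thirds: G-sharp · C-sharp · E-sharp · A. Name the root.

Stacking in thirds gives A – C-sharp – E-sharp – G-sharp, so A is the root — A augmented major seventh.

A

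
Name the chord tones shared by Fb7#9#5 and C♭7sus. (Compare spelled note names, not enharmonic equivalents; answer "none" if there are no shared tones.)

F♭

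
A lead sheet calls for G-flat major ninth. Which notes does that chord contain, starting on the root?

Gb Bb Db F Ab

G-flat major ninth is a major ninth built on Gb.
root → Gb
3rd (major 3rd) → Bb
5th (perfect 5th) → Db
7th (major 7th) → F
9th (major 9th) → Ab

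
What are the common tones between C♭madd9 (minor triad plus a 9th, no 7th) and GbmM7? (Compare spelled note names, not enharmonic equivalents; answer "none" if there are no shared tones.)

Gb  Db

C♭madd9 = Cb, Ebb, Gb, Db.
GbmM7 = Gb, Bbb, Db, F.
Shared: Gb, Db.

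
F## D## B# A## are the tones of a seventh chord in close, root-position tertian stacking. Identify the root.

Stacking in thirds gives B# – D## – F## – A##, so B# is the root — B# major seventh.

B#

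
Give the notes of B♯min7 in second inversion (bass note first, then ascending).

In root position, B♯min7 is B#–D#–F##–A#.
Second inversion puts the fifth (F##) in the bass.

F## – A# – B# – D#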